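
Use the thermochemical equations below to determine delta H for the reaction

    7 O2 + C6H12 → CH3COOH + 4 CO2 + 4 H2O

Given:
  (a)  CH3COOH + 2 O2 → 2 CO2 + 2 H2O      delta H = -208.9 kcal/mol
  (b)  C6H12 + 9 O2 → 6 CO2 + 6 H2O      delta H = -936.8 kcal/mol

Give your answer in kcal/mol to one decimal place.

delta H = -727.9 kcal/mol

(a) reversed: +208.9 kcal/mol
(b) as written: -936.8 kcal/mol
delta H = (-1)·(-208.9) + (1)·(-936.8) = -727.9 kcal/mol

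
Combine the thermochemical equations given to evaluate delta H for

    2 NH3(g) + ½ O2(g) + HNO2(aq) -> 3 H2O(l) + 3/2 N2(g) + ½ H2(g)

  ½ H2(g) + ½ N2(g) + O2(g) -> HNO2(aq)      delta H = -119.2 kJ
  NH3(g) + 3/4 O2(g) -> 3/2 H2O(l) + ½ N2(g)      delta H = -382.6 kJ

equation 1 reversed (HNO2(aq) must end up as a reactant): +119.2 kJ
equation 2 × 2 (×2 to match 2 NH3(g) in the target): (2)·(-382.6) = -765.2 kJ
Combining the equations, delta H = (+119.2) + (-765.2) = -646.0 kJ

delta H = -646.0 kJ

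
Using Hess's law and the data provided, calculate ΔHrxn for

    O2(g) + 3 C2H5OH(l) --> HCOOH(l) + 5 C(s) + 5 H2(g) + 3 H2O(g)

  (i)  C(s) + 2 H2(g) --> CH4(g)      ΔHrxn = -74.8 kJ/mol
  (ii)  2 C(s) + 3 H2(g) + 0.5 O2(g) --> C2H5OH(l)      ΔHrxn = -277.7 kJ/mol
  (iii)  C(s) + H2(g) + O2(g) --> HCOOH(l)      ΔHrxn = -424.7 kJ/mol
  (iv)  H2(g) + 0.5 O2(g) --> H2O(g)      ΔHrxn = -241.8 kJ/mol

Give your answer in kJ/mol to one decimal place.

ΔHrxn = -317.0 kJ/mol

(i): not needed.
(ii) reversed and × 3: (-3)·(-277.7) = +833.1 kJ/mol
(iii) as written: -424.7 kJ/mol
(iv) × 3: (3)·(-241.8) = -725.4 kJ/mol
Since enthalpy is a state function, ΔHrxn = (-3)·(-277.7) + (1)·(-424.7) + (3)·(-241.8) = -317.0 kJ/mol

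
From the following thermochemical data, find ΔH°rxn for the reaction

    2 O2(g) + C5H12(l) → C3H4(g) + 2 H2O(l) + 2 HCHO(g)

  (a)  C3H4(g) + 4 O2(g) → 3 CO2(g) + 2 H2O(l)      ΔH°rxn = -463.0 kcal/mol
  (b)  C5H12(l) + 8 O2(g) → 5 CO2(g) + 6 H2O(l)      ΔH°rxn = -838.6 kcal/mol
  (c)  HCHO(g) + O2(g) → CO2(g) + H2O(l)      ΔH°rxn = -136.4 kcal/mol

ΔH°rxn = -102.8 kcal/mol

(a) reversed (reverse to put C3H4(g) on the product side): +463.0 kcal/mol
(b) as written (C5H12(l) already on the reactant side): -838.6 kcal/mol
(c) reversed and × 2 (reverse to put HCHO(g) on the product side; ×2 to match 2 HCHO(g) in the target): (-2)·(-136.4) = +272.8 kcal/mol
Summing the manipulated equations, ΔH°rxn = (-1)·(-463.0) + (1)·(-838.6) + (-2)·(-136.4) = -102.8 kcal/mol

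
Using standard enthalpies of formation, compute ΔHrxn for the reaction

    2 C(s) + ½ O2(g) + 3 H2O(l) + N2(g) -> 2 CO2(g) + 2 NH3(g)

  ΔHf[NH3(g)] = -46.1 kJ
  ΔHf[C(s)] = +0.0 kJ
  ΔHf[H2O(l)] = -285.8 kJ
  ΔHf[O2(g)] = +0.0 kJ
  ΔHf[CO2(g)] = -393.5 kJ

ΔHrxn = -21.8 kJ

Products: 2·(-393.5) + 2·(-46.1) = -879.2
Reactants: 2·(+0.0) + 1/2·(+0.0) + 3·(-285.8) + 1·(+0.0) = -857.4
ΔHrxn = (-879.2) − (-857.4) = -21.8 kJ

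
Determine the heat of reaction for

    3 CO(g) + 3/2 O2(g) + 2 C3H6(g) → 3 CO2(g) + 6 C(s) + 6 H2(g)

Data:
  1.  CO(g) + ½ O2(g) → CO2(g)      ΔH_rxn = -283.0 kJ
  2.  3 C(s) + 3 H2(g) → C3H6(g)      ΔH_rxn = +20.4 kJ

ΔH_rxn = -889.8 kJ

eq. 1 × 3 (scale by 3 for the 3 CO(g)): (3)·(-283.0) = -849.0 kJ
eq. 2 reversed and × 2 (C3H6(g) must end up as a reactant; scale by 2 for the 2 C3H6(g)): (-2)·(+20.4) = -40.8 kJ
By Hess's law, ΔH_rxn = (3)·(-283.0) + (-2)·(+20.4) = -889.8 kJ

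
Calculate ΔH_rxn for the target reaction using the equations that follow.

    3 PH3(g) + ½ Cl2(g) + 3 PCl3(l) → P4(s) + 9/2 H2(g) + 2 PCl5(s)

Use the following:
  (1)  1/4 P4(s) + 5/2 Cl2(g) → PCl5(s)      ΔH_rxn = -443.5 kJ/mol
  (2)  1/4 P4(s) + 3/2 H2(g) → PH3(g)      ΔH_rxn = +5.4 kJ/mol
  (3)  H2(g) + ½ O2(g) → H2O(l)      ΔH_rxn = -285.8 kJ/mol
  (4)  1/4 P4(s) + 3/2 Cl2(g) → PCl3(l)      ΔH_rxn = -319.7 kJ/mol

(1) × 2 (×2 to match 2 PCl5(s) in the target): (2)·(-443.5) = -887.0 kJ/mol
(2) reversed and × 3 (reverse to put PH3(g) on the reactant side; scale by 3 for the 3 PH3(g)): (-3)·(+5.4) = -16.2 kJ/mol
(3): not needed (O2(g) appears nowhere else).
(4) reversed and × 3 (reverse to put PCl3(l) on the reactant side; scale by 3 for the 3 PCl3(l)): (-3)·(-319.7) = +959.1 kJ/mol
ΔH_rxn = (-887.0) + (-16.2) + (+959.1) = 55.9 kJ/mol

ΔH_rxn = 55.9 kJ/mol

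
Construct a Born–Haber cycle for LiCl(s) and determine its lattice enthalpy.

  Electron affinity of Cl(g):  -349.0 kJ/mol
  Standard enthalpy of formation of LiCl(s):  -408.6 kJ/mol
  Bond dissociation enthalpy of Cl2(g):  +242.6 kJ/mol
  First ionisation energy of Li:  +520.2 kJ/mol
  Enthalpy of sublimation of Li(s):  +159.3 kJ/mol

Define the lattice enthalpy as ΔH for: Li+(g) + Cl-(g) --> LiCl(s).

U = -860.4 kJ/mol

ΔHf° = 1·ΔHsub + 1·(ΣIE) + 1/2·D(Cl2) + 1·EA + U
-408.6 = 1·(+159.3) + 1·(+520.2) + 1/2·(+242.6) + 1·(-349.0) + U
U = -408.6 − (+451.8) = -860.4 kJ/mol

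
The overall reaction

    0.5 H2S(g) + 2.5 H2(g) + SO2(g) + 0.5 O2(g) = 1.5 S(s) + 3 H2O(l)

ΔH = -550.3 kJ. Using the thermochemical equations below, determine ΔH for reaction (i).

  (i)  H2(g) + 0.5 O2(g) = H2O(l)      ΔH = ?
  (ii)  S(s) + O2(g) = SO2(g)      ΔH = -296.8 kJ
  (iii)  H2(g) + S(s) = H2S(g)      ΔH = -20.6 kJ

ΔH = -285.8 kJ

(i) × 3 (scale by 3 for the 3 H2O(l)): contributes 3·x
(ii) reversed (SO2(g) must end up as a reactant): +296.8 kJ
(iii) reversed and × 1/2 (H2S(g) must end up as a reactant; ×1/2 to match 1/2 H2S(g) in the target): (-1/2)·(-20.6) = +10.3 kJ
-550.3 = (+296.8) + (+10.3) + 3·x
x = (-550.3 − (+307.1)) / (3) = -285.8 kJ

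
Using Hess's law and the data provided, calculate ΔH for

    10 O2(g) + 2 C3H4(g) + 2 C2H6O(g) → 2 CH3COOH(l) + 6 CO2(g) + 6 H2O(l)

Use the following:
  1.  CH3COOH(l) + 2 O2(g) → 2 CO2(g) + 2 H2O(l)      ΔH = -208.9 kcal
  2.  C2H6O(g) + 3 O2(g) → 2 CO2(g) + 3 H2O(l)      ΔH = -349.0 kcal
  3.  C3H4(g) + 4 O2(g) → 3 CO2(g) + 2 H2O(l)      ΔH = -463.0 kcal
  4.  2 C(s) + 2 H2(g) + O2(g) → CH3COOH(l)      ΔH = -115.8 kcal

eq. 1 reversed and × 2: (-2)·(-208.9) = +417.8 kcal
eq. 2 × 2 (×2 to match 2 C2H6O(g) in the target): (2)·(-349.0) = -698.0 kcal
eq. 3 × 2 (scale by 2 for the 2 C3H4(g)): (2)·(-463.0) = -926.0 kcal
eq. 4: not needed (C(s) appears nowhere else).
ΔH = (-2)·(-208.9) + (2)·(-349.0) + (2)·(-463.0) = -1206.2 kcal

ΔH = -1206.2 kcal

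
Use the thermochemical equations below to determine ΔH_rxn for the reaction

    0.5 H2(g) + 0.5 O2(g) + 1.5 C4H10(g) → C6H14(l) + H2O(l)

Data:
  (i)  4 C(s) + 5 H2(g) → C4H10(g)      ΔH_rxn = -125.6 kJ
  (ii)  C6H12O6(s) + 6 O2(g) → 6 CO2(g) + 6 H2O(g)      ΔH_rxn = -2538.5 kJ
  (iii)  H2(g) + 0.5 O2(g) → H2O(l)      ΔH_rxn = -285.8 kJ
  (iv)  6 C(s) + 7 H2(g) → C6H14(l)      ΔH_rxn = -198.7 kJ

ΔH_rxn = -296.1 kJ

(i) reversed and × 3/2 (reverse to put C4H10(g) on the reactant side; ×3/2 to match 3/2 C4H10(g) in the target): (-3/2)·(-125.6) = +188.4 kJ
(ii): not needed (H2O(g) appears nowhere else).
(iii) as written (H2O(l) already on the product side): -285.8 kJ
(iv) as written (C6H14(l) already on the product side): -198.7 kJ
Summing the manipulated equations, ΔH_rxn = (-3/2)·(-125.6) + (1)·(-285.8) + (1)·(-198.7) = -296.1 kJ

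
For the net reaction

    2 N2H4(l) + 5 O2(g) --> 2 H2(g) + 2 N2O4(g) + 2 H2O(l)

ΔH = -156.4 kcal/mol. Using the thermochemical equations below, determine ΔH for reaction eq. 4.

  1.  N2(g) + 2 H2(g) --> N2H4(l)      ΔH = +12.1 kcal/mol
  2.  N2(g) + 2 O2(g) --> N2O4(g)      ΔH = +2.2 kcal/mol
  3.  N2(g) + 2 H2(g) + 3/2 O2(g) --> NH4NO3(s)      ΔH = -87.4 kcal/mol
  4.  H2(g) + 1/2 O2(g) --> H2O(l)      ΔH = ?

ΔH = -68.3 kcal/mol

eq. 1 reversed and × 2: (-2)·(+12.1) = -24.2 kcal/mol
eq. 2 × 2: (2)·(+2.2) = +4.4 kcal/mol
eq. 3: not needed.
eq. 4 × 2: contributes 2·x
-156.4 = (-24.2) + (+4.4) + 2·x
x = (-156.4 − (-19.8)) / (2) = -68.3 kcal/mol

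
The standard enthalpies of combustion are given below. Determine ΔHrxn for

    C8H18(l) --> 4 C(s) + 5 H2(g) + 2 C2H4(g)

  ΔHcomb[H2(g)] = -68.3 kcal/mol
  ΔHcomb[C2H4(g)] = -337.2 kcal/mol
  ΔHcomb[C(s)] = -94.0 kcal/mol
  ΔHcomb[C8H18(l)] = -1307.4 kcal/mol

ΔHrxn = 84.5 kcal/mol

Using ΔH = Σ nΔHc°(reactants) − Σ nΔHc°(products):
= [1·(-1307.4)] − [4·(-94.0) + 5·(-68.3) + 2·(-337.2)]
= 84.5 kcal/mol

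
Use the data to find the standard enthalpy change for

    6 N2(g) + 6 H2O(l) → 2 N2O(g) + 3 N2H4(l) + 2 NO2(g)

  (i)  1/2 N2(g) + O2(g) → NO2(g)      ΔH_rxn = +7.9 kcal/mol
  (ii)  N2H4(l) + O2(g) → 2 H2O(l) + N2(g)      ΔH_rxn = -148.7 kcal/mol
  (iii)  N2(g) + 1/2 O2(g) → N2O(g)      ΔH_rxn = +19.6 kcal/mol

ΔH_rxn = 501.1 kcal/mol

(i) × 2 (scale by 2 for the 2 NO2(g)): (2)·(+7.9) = +15.8 kcal/mol
(ii) reversed and × 3 (N2H4(l) must end up as a product; ×3 to match 3 N2H4(l) in the target): (-3)·(-148.7) = +446.1 kcal/mol
(iii) × 2 (×2 to match 2 N2O(g) in the target): (2)·(+19.6) = +39.2 kcal/mol
ΔH_rxn = (+15.8) + (+446.1) + (+39.2) = 501.1 kcal/mol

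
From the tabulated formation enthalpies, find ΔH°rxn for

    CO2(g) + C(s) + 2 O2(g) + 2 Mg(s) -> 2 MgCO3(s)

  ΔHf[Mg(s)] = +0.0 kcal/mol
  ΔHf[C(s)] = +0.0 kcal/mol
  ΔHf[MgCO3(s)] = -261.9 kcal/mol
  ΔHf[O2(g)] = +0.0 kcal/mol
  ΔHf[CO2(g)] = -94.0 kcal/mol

Products: 2·(-261.9) = -523.8
Reactants: 1·(-94.0) + 1·(+0.0) + 2·(+0.0) + 2·(+0.0) = -94.0
ΔH°rxn = (-523.8) − (-94.0) = -429.8 kcal/mol

ΔH°rxn = -429.8 kcal/mol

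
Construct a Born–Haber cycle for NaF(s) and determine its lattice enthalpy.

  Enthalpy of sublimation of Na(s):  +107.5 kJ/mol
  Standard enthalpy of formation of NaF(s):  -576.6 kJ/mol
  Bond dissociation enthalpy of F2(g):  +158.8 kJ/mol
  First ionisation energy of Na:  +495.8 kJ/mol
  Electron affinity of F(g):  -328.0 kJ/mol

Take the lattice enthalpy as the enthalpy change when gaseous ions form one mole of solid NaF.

U = -931.3 kJ/mol

ΔHf° = 1·ΔHsub + 1·(ΣIE) + 1/2·D(F2) + 1·EA + U
-576.6 = 1·(+107.5) + 1·(+495.8) + 1/2·(+158.8) + 1·(-328.0) + U
U = -576.6 − (+354.7) = -931.3 kJ/mol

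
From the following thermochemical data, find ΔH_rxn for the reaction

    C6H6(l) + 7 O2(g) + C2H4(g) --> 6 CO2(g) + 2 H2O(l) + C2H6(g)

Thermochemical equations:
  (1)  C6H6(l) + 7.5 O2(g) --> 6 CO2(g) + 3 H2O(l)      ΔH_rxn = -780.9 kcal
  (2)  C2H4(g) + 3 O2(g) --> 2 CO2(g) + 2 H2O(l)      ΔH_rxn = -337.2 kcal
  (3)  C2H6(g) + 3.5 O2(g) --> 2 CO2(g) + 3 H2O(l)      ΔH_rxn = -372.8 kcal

ΔH_rxn = -745.3 kcal

(1) as written (C6H6(l) already on the reactant side): -780.9 kcal
(2) as written (C2H4(g) already on the reactant side): -337.2 kcal
(3) reversed (C2H6(g) must end up as a product): +372.8 kcal
Combining the equations, ΔH_rxn = (1)·(-780.9) + (1)·(-337.2) + (-1)·(-372.8) = -745.3 kcal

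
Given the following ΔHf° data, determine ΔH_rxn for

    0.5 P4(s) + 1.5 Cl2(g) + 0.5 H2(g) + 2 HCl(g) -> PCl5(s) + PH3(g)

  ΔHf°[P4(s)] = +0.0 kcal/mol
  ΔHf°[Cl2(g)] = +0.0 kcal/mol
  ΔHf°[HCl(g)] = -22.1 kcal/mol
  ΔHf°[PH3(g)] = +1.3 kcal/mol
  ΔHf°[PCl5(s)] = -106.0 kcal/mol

Products: 1·(-106.0) + 1·(+1.3) = -104.7
Reactants: 1/2·(+0.0) + 3/2·(+0.0) + 1/2·(+0.0) + 2·(-22.1) = -44.2
ΔH_rxn = (-104.7) − (-44.2) = -60.5 kcal/mol

ΔH_rxn = -60.5 kcal/mol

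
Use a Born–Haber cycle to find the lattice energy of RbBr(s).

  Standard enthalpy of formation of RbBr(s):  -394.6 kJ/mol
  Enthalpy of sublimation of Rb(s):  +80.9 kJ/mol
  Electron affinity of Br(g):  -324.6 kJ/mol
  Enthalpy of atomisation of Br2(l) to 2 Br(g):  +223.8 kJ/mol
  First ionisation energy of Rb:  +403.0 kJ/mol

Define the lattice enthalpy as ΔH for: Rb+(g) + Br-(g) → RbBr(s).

U = -665.8 kJ/mol

ΔHf° = 1·ΔHsub + 1·(ΣIE) + 1/2·D(Br2) + 1·EA + U
-394.6 = 1·(+80.9) + 1·(+403.0) + 1/2·(+223.8) + 1·(-324.6) + U
U = -394.6 − (+271.2) = -665.8 kJ/mol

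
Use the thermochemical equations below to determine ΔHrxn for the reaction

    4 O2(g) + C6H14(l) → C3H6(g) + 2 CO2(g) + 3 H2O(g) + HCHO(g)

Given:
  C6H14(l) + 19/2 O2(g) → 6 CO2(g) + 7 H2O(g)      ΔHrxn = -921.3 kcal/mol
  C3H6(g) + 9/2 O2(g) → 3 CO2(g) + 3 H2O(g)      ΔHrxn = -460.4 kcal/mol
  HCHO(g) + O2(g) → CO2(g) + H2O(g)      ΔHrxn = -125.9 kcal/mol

ΔHrxn = -335.0 kcal/mol

equation 1 as written: -921.3 kcal/mol
equation 2 reversed: +460.4 kcal/mol
equation 3 reversed: +125.9 kcal/mol
ΔHrxn = (1)·(-921.3) + (-1)·(-460.4) + (-1)·(-125.9) = -335.0 kcal/mol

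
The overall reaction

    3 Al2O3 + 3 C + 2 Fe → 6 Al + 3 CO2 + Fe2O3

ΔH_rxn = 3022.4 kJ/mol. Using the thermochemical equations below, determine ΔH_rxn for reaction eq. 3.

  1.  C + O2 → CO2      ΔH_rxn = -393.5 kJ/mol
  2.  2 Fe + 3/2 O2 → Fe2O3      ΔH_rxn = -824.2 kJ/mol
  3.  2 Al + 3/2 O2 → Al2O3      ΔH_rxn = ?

ΔH_rxn = -1675.7 kJ/mol

eq. 1 × 3 (scale by 3 for the 3 CO2): (3)·(-393.5) = -1180.5 kJ/mol
eq. 2 as written (Fe2O3 already on the product side): -824.2 kJ/mol
eq. 3 reversed and × 3 (reverse to put Al2O3 on the reactant side; scale by 3 for the 3 Al2O3): contributes −3·x
+3022.4 = (-1180.5) + (-824.2) − 3·x
x = (+3022.4 − (-2004.7)) / (-3) = -1675.7 kJ/mol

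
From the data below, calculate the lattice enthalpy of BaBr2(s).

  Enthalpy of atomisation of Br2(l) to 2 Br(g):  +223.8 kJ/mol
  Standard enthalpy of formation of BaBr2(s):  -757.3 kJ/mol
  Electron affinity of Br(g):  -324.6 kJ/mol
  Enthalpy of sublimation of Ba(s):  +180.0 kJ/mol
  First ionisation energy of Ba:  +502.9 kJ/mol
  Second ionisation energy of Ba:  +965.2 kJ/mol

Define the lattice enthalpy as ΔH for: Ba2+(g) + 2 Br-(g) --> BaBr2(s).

ΔHf° = 1·ΔHsub + 1·(ΣIE) + 1·D(Br2) + 2·EA + U
-757.3 = 1·(+180.0) + 1·(+1468.1) + 1·(+223.8) + 2·(-324.6) + U
U = -757.3 − (+1222.7) = -1980.0 kJ/mol

U = -1980.0 kJ/mol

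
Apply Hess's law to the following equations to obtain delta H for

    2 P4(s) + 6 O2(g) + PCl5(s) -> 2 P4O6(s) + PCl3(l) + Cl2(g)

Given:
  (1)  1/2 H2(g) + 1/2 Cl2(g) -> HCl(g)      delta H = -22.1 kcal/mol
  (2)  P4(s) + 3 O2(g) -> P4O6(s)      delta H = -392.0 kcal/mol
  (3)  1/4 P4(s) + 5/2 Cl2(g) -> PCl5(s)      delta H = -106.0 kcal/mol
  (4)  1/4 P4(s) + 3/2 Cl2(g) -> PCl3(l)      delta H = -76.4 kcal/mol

delta H = -754.4 kcal/mol

(1): not needed.
(2) × 2: (2)·(-392.0) = -784.0 kcal/mol
(3) reversed: +106.0 kcal/mol
(4) as written: -76.4 kcal/mol
delta H = (-784.0) + (+106.0) + (-76.4) = -754.4 kcal/mol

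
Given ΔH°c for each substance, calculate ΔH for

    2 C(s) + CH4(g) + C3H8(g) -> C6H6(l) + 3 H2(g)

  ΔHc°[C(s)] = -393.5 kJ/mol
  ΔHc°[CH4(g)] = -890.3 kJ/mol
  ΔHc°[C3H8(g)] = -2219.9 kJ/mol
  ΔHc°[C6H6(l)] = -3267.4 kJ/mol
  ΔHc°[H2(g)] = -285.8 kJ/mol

With combustion enthalpies, reactants minus products:
= [2·(-393.5) + 1·(-890.3) + 1·(-2219.9)] − [1·(-3267.4) + 3·(-285.8)]
= 227.6 kJ/mol

ΔH = 227.6 kJ/mol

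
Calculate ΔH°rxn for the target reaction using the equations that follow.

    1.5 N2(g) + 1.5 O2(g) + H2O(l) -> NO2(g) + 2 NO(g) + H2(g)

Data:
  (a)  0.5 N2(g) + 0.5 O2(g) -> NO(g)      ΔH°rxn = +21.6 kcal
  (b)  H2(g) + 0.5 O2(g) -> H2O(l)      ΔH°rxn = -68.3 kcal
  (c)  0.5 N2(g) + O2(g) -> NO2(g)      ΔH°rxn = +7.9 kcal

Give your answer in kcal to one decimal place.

(a) × 2 (scale by 2 for the 2 NO(g)): (2)·(+21.6) = +43.2 kcal
(b) reversed (H2O(l) must end up as a reactant): +68.3 kcal
(c) as written (NO2(g) already on the product side): +7.9 kcal
Summing the manipulated equations, ΔH°rxn = (2)·(+21.6) + (-1)·(-68.3) + (1)·(+7.9) = 119.4 kcal

ΔH°rxn = 119.4 kcal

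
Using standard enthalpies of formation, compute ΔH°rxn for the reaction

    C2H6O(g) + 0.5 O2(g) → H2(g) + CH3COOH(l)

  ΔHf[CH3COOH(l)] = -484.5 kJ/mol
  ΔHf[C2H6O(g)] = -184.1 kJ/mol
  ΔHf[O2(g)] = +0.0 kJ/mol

ΔH°rxn = -300.4 kJ/mol

Products: 1·(+0.0) + 1·(-484.5) = -484.5
Reactants: 1·(-184.1) + 1/2·(+0.0) = -184.1
ΔH°rxn = (-484.5) − (-184.1) = -300.4 kJ/mol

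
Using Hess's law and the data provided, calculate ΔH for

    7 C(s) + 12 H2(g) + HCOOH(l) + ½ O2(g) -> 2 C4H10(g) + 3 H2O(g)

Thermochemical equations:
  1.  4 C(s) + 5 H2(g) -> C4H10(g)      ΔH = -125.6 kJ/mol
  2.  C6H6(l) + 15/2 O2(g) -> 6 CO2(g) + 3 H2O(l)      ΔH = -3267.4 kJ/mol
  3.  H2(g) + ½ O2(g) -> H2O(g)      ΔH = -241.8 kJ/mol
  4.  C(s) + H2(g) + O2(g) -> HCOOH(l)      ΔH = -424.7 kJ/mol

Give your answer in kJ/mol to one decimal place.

eq. 1 × 2 (×2 to match 2 C4H10(g) in the target): (2)·(-125.6) = -251.2 kJ/mol
eq. 2: not needed (H2O(l) appears nowhere else).
eq. 3 × 3 (scale by 3 for the 3 H2O(g)): (3)·(-241.8) = -725.4 kJ/mol
eq. 4 reversed (HCOOH(l) must end up as a reactant): +424.7 kJ/mol
ΔH = (-251.2) + (-725.4) + (+424.7) = -551.9 kJ/mol

ΔH = -551.9 kJ/mol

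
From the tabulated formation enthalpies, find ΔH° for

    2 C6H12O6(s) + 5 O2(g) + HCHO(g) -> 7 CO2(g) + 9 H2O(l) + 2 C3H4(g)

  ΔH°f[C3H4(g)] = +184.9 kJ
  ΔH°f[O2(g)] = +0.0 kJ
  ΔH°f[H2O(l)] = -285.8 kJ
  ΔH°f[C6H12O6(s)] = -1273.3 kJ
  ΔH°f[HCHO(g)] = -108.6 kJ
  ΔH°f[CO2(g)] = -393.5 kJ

ΔH° = -2301.7 kJ

Products: 7·(-393.5) + 9·(-285.8) + 2·(+184.9) = -4956.9
Reactants: 2·(-1273.3) + 5·(+0.0) + 1·(-108.6) = -2655.2
ΔH° = (-4956.9) − (-2655.2) = -2301.7 kJ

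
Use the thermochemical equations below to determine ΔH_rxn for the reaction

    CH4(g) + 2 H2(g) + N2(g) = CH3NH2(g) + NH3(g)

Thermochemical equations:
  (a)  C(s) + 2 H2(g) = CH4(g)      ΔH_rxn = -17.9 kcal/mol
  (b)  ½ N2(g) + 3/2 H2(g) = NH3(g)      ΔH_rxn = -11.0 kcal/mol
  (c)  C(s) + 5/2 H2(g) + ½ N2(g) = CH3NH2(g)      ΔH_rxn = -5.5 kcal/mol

(a) reversed (reverse to put CH4(g) on the reactant side): +17.9 kcal/mol
(b) as written (NH3(g) already on the product side): -11.0 kcal/mol
(c) as written (CH3NH2(g) already on the product side): -5.5 kcal/mol
ΔH_rxn = (-1)·(-17.9) + (1)·(-11.0) + (1)·(-5.5) = 1.4 kcal/mol

ΔH_rxn = 1.4 kcal/mol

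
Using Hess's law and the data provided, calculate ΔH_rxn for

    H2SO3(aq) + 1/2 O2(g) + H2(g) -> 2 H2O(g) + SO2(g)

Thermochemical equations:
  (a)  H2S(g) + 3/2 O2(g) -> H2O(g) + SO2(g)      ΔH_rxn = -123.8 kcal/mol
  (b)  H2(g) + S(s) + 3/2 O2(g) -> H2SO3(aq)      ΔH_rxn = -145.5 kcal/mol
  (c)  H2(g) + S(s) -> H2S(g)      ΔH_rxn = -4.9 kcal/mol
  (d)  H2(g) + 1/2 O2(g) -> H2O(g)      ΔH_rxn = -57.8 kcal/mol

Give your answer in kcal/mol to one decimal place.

ΔH_rxn = -41.0 kcal/mol

(a) as written: -123.8 kcal/mol
(b) reversed: +145.5 kcal/mol
(c) as written: -4.9 kcal/mol
(d) as written: -57.8 kcal/mol
Summing the manipulated equations, ΔH_rxn = (1)·(-123.8) + (-1)·(-145.5) + (1)·(-4.9) + (1)·(-57.8) = -41.0 kcal/mol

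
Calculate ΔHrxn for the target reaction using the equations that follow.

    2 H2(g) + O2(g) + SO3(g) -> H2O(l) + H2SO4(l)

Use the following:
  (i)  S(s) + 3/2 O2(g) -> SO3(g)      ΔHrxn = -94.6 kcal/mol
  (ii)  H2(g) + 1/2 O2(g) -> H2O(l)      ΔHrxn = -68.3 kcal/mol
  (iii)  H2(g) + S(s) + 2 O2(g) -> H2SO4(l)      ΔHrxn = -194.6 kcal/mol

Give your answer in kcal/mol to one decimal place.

(i) reversed: +94.6 kcal/mol
(ii) as written: -68.3 kcal/mol
(iii) as written: -194.6 kcal/mol
Since enthalpy is a state function, ΔHrxn = (-1)·(-94.6) + (1)·(-68.3) + (1)·(-194.6) = -168.3 kcal/mol

ΔHrxn = -168.3 kcal/mol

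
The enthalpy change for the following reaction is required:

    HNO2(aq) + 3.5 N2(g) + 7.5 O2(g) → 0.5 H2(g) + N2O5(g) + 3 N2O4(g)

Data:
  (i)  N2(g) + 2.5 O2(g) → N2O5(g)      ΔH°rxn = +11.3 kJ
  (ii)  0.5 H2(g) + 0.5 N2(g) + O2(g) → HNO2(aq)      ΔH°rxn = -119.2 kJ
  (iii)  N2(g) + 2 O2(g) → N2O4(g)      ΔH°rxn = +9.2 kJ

ΔH°rxn = 158.1 kJ

(i) as written: +11.3 kJ
(ii) reversed: +119.2 kJ
(iii) × 3: (3)·(+9.2) = +27.6 kJ
By Hess's law, ΔH°rxn = (1)·(+11.3) + (-1)·(-119.2) + (3)·(+9.2) = 158.1 kJ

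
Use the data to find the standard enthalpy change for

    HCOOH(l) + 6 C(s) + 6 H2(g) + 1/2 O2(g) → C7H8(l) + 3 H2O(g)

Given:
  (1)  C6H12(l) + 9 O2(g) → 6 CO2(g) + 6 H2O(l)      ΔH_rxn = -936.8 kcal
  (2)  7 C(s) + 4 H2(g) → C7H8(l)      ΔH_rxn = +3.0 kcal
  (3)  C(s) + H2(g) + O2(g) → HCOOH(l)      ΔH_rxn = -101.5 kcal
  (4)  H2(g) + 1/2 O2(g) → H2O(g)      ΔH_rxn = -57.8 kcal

(1): not needed (H2O(l) appears nowhere else).
(2) as written (C7H8(l) already on the product side): +3.0 kcal
(3) reversed (reverse to put HCOOH(l) on the reactant side): +101.5 kcal
(4) × 3 (×3 to match 3 H2O(g) in the target): (3)·(-57.8) = -173.4 kcal
Summing the manipulated equations, ΔH_rxn = (+3.0) + (+101.5) + (-173.4) = -68.9 kcal

ΔH_rxn = -68.9 kcal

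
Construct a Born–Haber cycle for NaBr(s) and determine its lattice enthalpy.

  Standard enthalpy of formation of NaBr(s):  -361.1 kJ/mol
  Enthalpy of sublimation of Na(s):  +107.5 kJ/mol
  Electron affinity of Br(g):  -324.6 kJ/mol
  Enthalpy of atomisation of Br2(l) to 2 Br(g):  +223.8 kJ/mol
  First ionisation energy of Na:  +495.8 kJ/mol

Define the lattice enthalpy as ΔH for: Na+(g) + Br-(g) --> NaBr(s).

U = -751.7 kJ/mol

ΔHf° = 1·ΔHsub + 1·(ΣIE) + 1/2·D(Br2) + 1·EA + U
-361.1 = 1·(+107.5) + 1·(+495.8) + 1/2·(+223.8) + 1·(-324.6) + U
U = -361.1 − (+390.6) = -751.7 kJ/mol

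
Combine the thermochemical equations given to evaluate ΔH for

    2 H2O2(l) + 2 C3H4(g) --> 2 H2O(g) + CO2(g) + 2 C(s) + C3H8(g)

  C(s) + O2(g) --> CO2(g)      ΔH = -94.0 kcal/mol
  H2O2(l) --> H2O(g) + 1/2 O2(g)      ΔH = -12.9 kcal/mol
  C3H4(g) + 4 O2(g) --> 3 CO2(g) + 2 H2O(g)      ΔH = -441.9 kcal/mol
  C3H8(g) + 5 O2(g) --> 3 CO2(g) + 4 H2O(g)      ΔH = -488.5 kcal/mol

ΔH = -233.1 kcal/mol

equation 1 reversed and × 2: (-2)·(-94.0) = +188.0 kcal/mol
equation 2 × 2: (2)·(-12.9) = -25.8 kcal/mol
equation 3 × 2: (2)·(-441.9) = -883.8 kcal/mol
equation 4 reversed: +488.5 kcal/mol
ΔH = (+188.0) + (-25.8) + (-883.8) + (+488.5) = -233.1 kcal/mol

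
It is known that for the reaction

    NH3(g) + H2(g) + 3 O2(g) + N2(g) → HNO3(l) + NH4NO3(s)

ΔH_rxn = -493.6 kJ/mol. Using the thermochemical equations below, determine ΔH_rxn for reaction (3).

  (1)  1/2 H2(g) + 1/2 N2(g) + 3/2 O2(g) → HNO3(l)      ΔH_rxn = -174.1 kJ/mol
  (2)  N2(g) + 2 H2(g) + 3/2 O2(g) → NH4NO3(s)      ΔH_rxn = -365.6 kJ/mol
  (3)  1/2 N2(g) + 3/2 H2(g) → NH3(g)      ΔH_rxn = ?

ΔH_rxn = -46.1 kJ/mol

(1) as written (HNO3(l) already on the product side): -174.1 kJ/mol
(2) as written (NH4NO3(s) already on the product side): -365.6 kJ/mol
(3) reversed (reverse to put NH3(g) on the reactant side): contributes −x
-493.6 = (-174.1) + (-365.6) − x
x = (-493.6 − (-539.7)) / (-1) = -46.1 kJ/mol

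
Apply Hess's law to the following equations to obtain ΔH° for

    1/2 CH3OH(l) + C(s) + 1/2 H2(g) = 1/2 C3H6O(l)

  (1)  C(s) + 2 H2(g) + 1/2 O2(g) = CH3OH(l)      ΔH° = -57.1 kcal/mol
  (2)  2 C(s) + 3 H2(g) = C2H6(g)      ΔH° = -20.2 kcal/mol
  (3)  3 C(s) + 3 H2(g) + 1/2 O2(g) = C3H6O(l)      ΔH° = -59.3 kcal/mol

(1) reversed and × 1/2 (CH3OH(l) must end up as a reactant; ×1/2 to match 1/2 CH3OH(l) in the target): (-1/2)·(-57.1) = +28.55 kcal/mol
(2): not needed (C2H6(g) appears nowhere else).
(3) × 1/2 (scale by 1/2 for the 1/2 C3H6O(l)): (1/2)·(-59.3) = -29.65 kcal/mol
By Hess's law, ΔH° = (-1/2)·(-57.1) + (1/2)·(-59.3) = -1.1 kcal/mol

ΔH° = -1.1 kcal/mol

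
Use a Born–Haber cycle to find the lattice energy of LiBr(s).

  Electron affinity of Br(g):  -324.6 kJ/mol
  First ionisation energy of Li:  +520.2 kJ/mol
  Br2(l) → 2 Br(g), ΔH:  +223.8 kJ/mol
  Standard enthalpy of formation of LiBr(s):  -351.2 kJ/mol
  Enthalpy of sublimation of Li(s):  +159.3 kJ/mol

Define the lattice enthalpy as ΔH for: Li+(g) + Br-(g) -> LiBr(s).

U = -818.0 kJ/mol

ΔHf° = 1·ΔHsub + 1·(ΣIE) + 1/2·D(Br2) + 1·EA + U
-351.2 = 1·(+159.3) + 1·(+520.2) + 1/2·(+223.8) + 1·(-324.6) + U
U = -351.2 − (+466.8) = -818.0 kJ/mol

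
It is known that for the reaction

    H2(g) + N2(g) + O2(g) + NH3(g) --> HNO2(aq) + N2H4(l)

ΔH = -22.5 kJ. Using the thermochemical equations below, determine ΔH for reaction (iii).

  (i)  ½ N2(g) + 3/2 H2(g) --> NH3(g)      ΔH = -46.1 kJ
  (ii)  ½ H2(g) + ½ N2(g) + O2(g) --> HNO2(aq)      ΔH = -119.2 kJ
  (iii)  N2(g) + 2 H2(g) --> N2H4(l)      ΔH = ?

(i) reversed (reverse to put NH3(g) on the reactant side): +46.1 kJ
(ii) as written (HNO2(aq) already on the product side): -119.2 kJ
(iii) as written (N2H4(l) already on the product side): contributes x
-22.5 = (+46.1) + (-119.2) + x
x = (-22.5 − (-73.1)) / (1) = 50.6 kJ

ΔH = 50.6 kJ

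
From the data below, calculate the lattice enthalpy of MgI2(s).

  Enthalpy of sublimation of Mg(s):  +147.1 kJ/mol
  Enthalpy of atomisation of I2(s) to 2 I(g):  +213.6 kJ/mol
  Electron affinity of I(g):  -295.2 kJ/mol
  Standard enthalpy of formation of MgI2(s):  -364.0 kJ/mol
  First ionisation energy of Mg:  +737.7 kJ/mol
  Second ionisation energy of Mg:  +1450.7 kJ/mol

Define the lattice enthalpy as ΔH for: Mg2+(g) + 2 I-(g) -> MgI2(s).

U = -2322.7 kJ/mol

ΔHf° = 1·ΔHsub + 1·(ΣIE) + 1·D(I2) + 2·EA + U
-364.0 = 1·(+147.1) + 1·(+2188.4) + 1·(+213.6) + 2·(-295.2) + U
U = -364.0 − (+1958.7) = -2322.7 kJ/mol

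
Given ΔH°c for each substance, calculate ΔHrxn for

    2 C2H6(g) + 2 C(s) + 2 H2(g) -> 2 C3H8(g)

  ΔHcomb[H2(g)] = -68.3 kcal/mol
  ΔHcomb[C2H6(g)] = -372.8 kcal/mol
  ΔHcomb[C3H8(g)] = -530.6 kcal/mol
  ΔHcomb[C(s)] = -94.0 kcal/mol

ΔHrxn = -9.0 kcal/mol

With combustion enthalpies, reactants minus products:
= [2·(-372.8) + 2·(-94.0) + 2·(-68.3)] − [2·(-530.6)]
= -9.0 kcal/mol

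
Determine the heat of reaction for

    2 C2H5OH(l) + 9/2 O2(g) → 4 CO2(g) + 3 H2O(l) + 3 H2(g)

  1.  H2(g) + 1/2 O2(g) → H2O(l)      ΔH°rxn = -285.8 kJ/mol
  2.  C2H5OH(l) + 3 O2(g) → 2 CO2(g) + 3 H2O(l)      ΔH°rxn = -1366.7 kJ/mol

eq. 1 reversed and × 3 (H2(g) must end up as a product; scale by 3 for the 3 H2(g)): (-3)·(-285.8) = +857.4 kJ/mol
eq. 2 × 2 (scale by 2 for the 2 C2H5OH(l)): (2)·(-1366.7) = -2733.4 kJ/mol
ΔH°rxn = (+857.4) + (-2733.4) = -1876.0 kJ/mol

ΔH°rxn = -1876.0 kJ/mol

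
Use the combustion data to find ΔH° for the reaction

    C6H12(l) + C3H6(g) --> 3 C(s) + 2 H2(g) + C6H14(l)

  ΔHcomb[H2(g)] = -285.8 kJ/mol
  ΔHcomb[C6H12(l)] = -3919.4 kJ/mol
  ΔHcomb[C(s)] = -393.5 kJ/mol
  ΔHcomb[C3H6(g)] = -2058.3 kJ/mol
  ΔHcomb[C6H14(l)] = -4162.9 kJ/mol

Using ΔH = Σ nΔHc°(reactants) − Σ nΔHc°(products):
= [1·(-3919.4) + 1·(-2058.3)] − [3·(-393.5) + 2·(-285.8) + 1·(-4162.9)]
= -62.7 kJ/mol

ΔH° = -62.7 kJ/mol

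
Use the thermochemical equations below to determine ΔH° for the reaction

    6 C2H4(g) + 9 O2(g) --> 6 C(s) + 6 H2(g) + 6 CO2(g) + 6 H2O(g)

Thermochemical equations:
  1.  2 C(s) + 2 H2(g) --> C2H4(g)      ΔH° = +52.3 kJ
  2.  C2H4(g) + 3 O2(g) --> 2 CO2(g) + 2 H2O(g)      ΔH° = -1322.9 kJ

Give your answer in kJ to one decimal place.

ΔH° = -4125.6 kJ

eq. 1 reversed and × 3: (-3)·(+52.3) = -156.9 kJ
eq. 2 × 3: (3)·(-1322.9) = -3968.7 kJ
ΔH° = (-3)·(+52.3) + (3)·(-1322.9) = -4125.6 kJ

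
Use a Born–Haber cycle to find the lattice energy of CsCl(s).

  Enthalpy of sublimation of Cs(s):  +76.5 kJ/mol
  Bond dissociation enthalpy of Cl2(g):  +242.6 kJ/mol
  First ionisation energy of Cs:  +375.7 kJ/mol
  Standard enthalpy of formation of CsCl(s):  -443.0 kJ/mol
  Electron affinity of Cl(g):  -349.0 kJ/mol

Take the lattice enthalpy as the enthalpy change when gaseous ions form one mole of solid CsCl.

U = -667.5 kJ/mol

ΔHf° = 1·ΔHsub + 1·(ΣIE) + 1/2·D(Cl2) + 1·EA + U
-443.0 = 1·(+76.5) + 1·(+375.7) + 1/2·(+242.6) + 1·(-349.0) + U
U = -443.0 − (+224.5) = -667.5 kJ/mol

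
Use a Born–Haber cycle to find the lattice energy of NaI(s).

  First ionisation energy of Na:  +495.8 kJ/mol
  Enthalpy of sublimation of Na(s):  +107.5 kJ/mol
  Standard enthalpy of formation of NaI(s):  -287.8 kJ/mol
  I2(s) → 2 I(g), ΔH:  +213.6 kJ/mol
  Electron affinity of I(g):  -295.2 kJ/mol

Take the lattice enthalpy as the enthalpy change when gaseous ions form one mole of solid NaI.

U = -702.7 kJ/mol

ΔHf° = 1·ΔHsub + 1·(ΣIE) + 1/2·D(I2) + 1·EA + U
-287.8 = 1·(+107.5) + 1·(+495.8) + 1/2·(+213.6) + 1·(-295.2) + U
U = -287.8 − (+414.9) = -702.7 kJ/mol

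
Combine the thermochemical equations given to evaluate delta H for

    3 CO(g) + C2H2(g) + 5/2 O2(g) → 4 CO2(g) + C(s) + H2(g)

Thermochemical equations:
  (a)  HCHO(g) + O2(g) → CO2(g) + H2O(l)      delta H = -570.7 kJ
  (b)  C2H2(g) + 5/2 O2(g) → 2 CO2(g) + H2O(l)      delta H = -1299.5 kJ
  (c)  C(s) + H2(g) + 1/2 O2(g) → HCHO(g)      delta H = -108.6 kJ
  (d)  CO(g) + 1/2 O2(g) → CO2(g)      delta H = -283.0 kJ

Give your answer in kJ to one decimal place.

delta H = -1469.2 kJ

(a) reversed: +570.7 kJ
(b) as written (C2H2(g) already on the reactant side): -1299.5 kJ
(c) reversed (C(s) must end up as a product): +108.6 kJ
(d) × 3 (×3 to match 3 CO(g) in the target): (3)·(-283.0) = -849.0 kJ
delta H = (-1)·(-570.7) + (1)·(-1299.5) + (-1)·(-108.6) + (3)·(-283.0) = -1469.2 kJ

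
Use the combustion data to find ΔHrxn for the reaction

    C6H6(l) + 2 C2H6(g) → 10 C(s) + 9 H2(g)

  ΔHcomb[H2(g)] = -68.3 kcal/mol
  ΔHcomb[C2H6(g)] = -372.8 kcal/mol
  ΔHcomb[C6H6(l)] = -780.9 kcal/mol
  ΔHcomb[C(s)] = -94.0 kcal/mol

Using ΔH = Σ nΔHc°(reactants) − Σ nΔHc°(products):
= [1·(-780.9) + 2·(-372.8)] − [10·(-94.0) + 9·(-68.3)]
= 28.2 kcal/mol

ΔHrxn = 28.2 kcal/mol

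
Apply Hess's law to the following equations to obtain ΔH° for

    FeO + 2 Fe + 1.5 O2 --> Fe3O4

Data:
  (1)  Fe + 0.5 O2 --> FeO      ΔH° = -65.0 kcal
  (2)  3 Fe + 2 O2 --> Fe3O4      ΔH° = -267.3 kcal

(1) reversed: +65.0 kcal
(2) as written: -267.3 kcal
ΔH° = (+65.0) + (-267.3) = -202.3 kcal

ΔH° = -202.3 kcal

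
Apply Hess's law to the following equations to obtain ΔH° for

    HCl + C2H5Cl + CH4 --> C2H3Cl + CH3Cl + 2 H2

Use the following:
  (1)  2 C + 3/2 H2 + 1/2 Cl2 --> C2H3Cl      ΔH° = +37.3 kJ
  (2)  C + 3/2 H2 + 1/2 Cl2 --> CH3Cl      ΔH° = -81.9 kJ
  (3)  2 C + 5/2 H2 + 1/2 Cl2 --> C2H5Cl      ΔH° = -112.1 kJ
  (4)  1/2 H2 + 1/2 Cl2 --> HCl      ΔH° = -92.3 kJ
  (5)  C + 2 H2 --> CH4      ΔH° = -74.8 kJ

(1) as written (C2H3Cl already on the product side): +37.3 kJ
(2) as written (CH3Cl already on the product side): -81.9 kJ
(3) reversed (reverse to put C2H5Cl on the reactant side): +112.1 kJ
(4) reversed (HCl must end up as a reactant): +92.3 kJ
(5) reversed (reverse to put CH4 on the reactant side): +74.8 kJ
ΔH° = (1)·(+37.3) + (1)·(-81.9) + (-1)·(-112.1) + (-1)·(-92.3) + (-1)·(-74.8) = 234.6 kJ

ΔH° = 234.6 kJ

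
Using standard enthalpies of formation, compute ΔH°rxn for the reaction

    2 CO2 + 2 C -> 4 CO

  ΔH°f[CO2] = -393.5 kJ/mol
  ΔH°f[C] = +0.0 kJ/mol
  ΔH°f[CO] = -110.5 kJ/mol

ΔH°rxn = 345.0 kJ/mol

Products: 4·(-110.5) = -442.0
Reactants: 2·(-393.5) + 2·(+0.0) = -787.0
ΔH°rxn = (-442.0) − (-787.0) = 345.0 kJ/mol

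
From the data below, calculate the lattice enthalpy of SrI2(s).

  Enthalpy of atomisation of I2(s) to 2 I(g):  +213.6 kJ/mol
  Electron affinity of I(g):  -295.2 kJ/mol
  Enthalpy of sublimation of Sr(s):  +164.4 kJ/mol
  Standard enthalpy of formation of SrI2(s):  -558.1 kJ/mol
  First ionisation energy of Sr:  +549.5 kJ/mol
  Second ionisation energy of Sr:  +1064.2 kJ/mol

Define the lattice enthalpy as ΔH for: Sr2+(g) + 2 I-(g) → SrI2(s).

U = -1959.4 kJ/mol

ΔHf° = 1·ΔHsub + 1·(ΣIE) + 1·D(I2) + 2·EA + U
-558.1 = 1·(+164.4) + 1·(+1613.7) + 1·(+213.6) + 2·(-295.2) + U
U = -558.1 − (+1401.3) = -1959.4 kJ/mol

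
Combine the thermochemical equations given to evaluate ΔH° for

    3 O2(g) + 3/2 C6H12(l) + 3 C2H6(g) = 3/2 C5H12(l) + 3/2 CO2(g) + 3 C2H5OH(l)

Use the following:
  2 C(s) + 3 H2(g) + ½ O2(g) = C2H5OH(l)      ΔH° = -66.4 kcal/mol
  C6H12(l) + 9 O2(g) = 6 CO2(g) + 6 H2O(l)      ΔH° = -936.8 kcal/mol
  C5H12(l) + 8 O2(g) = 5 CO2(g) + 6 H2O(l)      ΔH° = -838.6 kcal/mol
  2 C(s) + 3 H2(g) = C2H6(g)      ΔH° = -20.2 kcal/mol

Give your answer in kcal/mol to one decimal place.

equation 1 × 3: (3)·(-66.4) = -199.2 kcal/mol
equation 2 × 3/2: (3/2)·(-936.8) = -1405.2 kcal/mol
equation 3 reversed and × 3/2: (-3/2)·(-838.6) = +1257.9 kcal/mol
equation 4 reversed and × 3: (-3)·(-20.2) = +60.6 kcal/mol
ΔH° = (3)·(-66.4) + (3/2)·(-936.8) + (-3/2)·(-838.6) + (-3)·(-20.2) = -285.9 kcal/mol

ΔH° = -285.9 kcal/mol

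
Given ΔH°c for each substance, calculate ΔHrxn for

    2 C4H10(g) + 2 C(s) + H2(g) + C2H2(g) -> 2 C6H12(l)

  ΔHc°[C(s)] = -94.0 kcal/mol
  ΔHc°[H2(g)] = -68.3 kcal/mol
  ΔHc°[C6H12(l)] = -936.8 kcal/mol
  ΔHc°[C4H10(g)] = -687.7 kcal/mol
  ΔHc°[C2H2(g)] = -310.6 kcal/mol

Using ΔH = Σ nΔHc°(reactants) − Σ nΔHc°(products):
= [2·(-687.7) + 2·(-94.0) + 1·(-68.3) + 1·(-310.6)] − [2·(-936.8)]
= -68.7 kcal/mol

ΔHrxn = -68.7 kcal/mol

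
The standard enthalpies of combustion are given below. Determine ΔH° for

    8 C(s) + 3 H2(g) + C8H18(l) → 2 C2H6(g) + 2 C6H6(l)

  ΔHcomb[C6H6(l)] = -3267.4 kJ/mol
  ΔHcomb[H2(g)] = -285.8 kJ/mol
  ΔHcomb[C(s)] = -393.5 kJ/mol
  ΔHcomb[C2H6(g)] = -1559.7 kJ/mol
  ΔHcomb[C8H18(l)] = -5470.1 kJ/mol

ΔH° = 178.7 kJ/mol

Using ΔH = Σ nΔHc°(reactants) − Σ nΔHc°(products):
= [8·(-393.5) + 3·(-285.8) + 1·(-5470.1)] − [2·(-1559.7) + 2·(-3267.4)]
= 178.7 kJ/mol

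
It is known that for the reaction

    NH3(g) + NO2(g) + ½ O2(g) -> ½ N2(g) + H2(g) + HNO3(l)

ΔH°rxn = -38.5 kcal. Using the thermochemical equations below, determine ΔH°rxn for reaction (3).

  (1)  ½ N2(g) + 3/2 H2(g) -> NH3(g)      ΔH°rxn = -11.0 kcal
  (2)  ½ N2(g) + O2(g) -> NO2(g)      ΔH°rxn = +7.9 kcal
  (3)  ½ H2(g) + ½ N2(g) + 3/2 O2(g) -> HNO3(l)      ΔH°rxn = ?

ΔH°rxn = -41.6 kcal

(1) reversed (reverse to put NH3(g) on the reactant side): +11.0 kcal
(2) reversed (NO2(g) must end up as a reactant): -7.9 kcal
(3) as written (HNO3(l) already on the product side): contributes x
-38.5 = (+11.0) + (-7.9) + x
x = (-38.5 − (+3.1)) / (1) = -41.6 kcal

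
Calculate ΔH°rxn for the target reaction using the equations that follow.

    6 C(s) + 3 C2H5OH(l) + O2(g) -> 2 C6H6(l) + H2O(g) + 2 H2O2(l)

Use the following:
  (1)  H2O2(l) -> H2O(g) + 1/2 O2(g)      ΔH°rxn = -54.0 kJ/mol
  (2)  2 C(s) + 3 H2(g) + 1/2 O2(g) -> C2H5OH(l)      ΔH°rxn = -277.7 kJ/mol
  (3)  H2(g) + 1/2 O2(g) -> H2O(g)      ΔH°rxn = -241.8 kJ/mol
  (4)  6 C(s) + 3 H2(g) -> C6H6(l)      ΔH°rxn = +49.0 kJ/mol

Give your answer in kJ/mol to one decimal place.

ΔH°rxn = 313.7 kJ/mol

(1) reversed and × 2 (H2O2(l) must end up as a product; ×2 to match 2 H2O2(l) in the target): (-2)·(-54.0) = +108.0 kJ/mol
(2) reversed and × 3 (C2H5OH(l) must end up as a reactant; ×3 to match 3 C2H5OH(l) in the target): (-3)·(-277.7) = +833.1 kJ/mol
(3) × 3: (3)·(-241.8) = -725.4 kJ/mol
(4) × 2 (scale by 2 for the 2 C6H6(l)): (2)·(+49.0) = +98.0 kJ/mol
ΔH°rxn = (+108.0) + (+833.1) + (-725.4) + (+98.0) = 313.7 kJ/mol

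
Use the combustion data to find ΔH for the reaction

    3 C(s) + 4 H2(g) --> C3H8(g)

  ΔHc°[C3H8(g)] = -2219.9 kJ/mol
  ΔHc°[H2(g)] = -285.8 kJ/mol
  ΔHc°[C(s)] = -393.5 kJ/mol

With combustion enthalpies, reactants minus products:
= [3·(-393.5) + 4·(-285.8)] − [1·(-2219.9)]
= -103.8 kJ/mol

ΔH = -103.8 kJ/mol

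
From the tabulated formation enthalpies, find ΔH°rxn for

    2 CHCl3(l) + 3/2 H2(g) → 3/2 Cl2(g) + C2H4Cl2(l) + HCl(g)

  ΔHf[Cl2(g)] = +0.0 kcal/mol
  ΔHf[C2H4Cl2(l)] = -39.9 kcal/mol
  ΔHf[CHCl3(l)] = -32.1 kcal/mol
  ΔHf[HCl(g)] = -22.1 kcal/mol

ΔH°rxn = 2.2 kcal/mol

Products: 3/2·(+0.0) + 1·(-39.9) + 1·(-22.1) = -62.0
Reactants: 2·(-32.1) + 3/2·(+0.0) = -64.2
ΔH°rxn = (-62.0) − (-64.2) = 2.2 kcal/mol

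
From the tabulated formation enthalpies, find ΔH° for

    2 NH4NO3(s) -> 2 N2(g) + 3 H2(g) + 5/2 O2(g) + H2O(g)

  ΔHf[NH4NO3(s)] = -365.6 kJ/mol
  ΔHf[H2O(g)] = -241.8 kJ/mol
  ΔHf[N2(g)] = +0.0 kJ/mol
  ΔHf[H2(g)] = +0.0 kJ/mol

ΔH° = 489.4 kJ/mol

Products: 2·(+0.0) + 3·(+0.0) + 5/2·(+0.0) + 1·(-241.8) = -241.8
Reactants: 2·(-365.6) = -731.2
ΔH° = (-241.8) − (-731.2) = 489.4 kJ/mol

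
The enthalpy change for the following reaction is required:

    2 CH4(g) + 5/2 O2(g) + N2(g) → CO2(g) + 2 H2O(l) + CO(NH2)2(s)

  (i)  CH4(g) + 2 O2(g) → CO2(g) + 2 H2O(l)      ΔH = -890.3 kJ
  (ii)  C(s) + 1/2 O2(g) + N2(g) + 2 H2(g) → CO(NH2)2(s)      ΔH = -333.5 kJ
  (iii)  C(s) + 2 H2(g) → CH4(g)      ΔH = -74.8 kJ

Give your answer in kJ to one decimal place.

(i) as written (CO2(g) already on the product side): -890.3 kJ
(ii) as written (CO(NH2)2(s) already on the product side): -333.5 kJ
(iii) reversed: +74.8 kJ
Combining the equations, ΔH = (-890.3) + (-333.5) + (+74.8) = -1149.0 kJ

ΔH = -1149.0 kJ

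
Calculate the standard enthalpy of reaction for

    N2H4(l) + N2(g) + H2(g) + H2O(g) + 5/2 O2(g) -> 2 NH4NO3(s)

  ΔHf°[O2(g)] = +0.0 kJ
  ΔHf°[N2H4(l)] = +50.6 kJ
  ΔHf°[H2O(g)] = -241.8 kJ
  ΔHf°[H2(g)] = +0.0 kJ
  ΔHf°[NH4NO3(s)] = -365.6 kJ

Products: 2·(-365.6) = -731.2
Reactants: 1·(+50.6) + 1·(+0.0) + 1·(+0.0) + 1·(-241.8) + 5/2·(+0.0) = -191.2
ΔH° = (-731.2) − (-191.2) = -540.0 kJ

ΔH° = -540.0 kJ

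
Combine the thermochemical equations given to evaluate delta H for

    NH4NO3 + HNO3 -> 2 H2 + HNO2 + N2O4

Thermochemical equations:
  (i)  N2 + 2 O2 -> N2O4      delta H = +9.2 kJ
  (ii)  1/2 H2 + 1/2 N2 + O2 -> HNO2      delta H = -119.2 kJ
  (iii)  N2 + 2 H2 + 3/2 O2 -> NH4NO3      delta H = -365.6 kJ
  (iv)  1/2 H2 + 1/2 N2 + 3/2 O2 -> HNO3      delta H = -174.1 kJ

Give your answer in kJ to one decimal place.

delta H = 429.7 kJ

(i) as written (N2O4 already on the product side): +9.2 kJ
(ii) as written (HNO2 already on the product side): -119.2 kJ
(iii) reversed (NH4NO3 must end up as a reactant): +365.6 kJ
(iv) reversed (reverse to put HNO3 on the reactant side): +174.1 kJ
delta H = (+9.2) + (-119.2) + (+365.6) + (+174.1) = 429.7 kJ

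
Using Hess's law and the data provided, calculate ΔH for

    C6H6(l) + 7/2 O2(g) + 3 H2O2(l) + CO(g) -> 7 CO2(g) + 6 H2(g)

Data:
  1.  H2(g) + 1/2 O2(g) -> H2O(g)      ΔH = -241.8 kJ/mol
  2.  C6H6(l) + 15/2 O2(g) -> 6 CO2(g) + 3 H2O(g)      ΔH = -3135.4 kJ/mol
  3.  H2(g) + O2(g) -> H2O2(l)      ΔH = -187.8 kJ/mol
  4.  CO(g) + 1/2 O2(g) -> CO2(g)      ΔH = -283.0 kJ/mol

ΔH = -2129.6 kJ/mol

eq. 1 reversed and × 3: (-3)·(-241.8) = +725.4 kJ/mol
eq. 2 as written: -3135.4 kJ/mol
eq. 3 reversed and × 3: (-3)·(-187.8) = +563.4 kJ/mol
eq. 4 as written: -283.0 kJ/mol
ΔH = (+725.4) + (-3135.4) + (+563.4) + (-283.0) = -2129.6 kJ/mol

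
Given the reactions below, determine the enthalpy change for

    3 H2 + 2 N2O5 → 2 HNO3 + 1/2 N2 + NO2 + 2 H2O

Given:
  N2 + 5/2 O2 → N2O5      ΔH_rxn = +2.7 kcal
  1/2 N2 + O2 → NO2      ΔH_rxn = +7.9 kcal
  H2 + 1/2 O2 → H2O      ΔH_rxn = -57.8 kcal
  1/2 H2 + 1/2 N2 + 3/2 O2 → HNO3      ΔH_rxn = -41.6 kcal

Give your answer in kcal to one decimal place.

ΔH_rxn = -196.3 kcal

equation 1 reversed and × 2: (-2)·(+2.7) = -5.4 kcal
equation 2 as written: +7.9 kcal
equation 3 × 2: (2)·(-57.8) = -115.6 kcal
equation 4 × 2: (2)·(-41.6) = -83.2 kcal
ΔH_rxn = (-5.4) + (+7.9) + (-115.6) + (-83.2) = -196.3 kcal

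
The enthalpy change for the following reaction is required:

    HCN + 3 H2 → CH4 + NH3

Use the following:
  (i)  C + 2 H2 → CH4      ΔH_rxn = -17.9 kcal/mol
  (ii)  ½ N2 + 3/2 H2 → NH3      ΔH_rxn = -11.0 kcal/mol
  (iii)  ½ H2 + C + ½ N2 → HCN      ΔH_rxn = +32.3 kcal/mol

ΔH_rxn = -61.2 kcal/mol

(i) as written (CH4 already on the product side): -17.9 kcal/mol
(ii) as written (NH3 already on the product side): -11.0 kcal/mol
(iii) reversed (reverse to put HCN on the reactant side): -32.3 kcal/mol
ΔH_rxn = (-17.9) + (-11.0) + (-32.3) = -61.2 kcal/mol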